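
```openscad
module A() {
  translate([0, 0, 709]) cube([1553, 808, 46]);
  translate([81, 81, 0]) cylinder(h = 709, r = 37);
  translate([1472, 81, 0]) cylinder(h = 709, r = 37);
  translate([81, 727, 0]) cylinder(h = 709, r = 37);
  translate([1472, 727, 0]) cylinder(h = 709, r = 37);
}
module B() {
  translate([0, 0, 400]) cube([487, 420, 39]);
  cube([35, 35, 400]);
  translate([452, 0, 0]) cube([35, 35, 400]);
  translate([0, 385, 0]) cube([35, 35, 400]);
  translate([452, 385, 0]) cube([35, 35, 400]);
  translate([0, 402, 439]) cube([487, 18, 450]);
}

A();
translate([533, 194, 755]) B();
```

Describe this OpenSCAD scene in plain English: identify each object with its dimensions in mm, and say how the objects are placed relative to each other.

A is a table with a 1553×808 mm rectangular top, 46 mm thick, top surface at z = 755 mm, supported by four round legs of 74 mm diameter, each leg's bounding box inset 44 mm from the nearest pair of top edges, running from the floor.

B is a chair. The seat is a 487×420×39 mm slab with its top at z = 439 mm, on four 35×35 mm corner legs (flush with the seat edges, standing on z = 0). A flat backrest 18 mm thick, 450 mm tall, spans the full seat width and rises from the seat top along its +y edge, rear face flush with the rear of the seat.

The chair is on top of the table, centred.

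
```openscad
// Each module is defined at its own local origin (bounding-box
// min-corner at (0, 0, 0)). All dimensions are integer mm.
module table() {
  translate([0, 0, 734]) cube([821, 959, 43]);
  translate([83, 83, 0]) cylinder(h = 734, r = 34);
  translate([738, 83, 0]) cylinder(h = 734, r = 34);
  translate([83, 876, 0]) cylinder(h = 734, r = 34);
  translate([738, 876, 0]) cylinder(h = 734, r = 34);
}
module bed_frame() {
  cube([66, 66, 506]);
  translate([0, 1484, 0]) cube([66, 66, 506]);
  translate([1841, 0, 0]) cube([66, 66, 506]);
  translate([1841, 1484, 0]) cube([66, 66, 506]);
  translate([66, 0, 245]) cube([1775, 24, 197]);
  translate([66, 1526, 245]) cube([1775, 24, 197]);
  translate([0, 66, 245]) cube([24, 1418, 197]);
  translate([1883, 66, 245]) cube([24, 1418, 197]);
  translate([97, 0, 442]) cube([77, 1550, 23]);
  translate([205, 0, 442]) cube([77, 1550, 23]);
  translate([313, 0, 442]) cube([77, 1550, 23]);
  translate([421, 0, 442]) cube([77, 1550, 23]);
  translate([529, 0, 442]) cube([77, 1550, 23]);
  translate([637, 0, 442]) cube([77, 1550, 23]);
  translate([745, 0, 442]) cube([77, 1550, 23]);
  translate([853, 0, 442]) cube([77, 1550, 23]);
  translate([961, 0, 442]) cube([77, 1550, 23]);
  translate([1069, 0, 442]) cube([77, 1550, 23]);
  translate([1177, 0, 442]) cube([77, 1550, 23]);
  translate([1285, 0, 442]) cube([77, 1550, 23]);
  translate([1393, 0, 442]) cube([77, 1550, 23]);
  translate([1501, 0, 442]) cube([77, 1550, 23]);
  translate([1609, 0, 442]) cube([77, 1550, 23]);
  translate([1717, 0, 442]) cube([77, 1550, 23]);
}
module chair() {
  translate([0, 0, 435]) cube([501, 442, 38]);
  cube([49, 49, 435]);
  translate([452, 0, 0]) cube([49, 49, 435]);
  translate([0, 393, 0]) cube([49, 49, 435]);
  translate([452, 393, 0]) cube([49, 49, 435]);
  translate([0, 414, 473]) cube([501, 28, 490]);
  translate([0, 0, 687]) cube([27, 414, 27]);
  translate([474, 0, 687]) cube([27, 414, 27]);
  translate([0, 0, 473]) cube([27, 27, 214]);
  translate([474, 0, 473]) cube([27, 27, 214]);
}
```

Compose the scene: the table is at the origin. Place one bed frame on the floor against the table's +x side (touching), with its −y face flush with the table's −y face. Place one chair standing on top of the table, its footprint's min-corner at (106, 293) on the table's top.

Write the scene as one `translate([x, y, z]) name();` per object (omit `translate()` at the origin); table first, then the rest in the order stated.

table();
translate([821, 0, 0]) bed_frame();
translate([106, 293, 777]) chair();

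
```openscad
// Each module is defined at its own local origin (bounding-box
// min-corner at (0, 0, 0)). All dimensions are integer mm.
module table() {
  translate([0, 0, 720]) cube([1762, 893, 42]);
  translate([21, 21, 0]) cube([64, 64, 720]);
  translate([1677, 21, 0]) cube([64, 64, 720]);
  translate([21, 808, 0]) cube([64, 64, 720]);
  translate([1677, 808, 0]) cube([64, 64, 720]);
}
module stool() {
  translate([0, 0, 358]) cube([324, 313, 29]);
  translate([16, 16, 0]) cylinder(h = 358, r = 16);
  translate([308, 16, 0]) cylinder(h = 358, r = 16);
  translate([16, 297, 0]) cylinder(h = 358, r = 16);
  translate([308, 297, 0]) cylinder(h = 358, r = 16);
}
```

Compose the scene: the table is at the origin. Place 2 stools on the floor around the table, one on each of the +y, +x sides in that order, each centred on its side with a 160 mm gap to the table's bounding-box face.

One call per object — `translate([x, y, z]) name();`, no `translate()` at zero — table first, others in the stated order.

table();
translate([719, 1053, 0]) stool();
translate([1922, 290, 0]) stool();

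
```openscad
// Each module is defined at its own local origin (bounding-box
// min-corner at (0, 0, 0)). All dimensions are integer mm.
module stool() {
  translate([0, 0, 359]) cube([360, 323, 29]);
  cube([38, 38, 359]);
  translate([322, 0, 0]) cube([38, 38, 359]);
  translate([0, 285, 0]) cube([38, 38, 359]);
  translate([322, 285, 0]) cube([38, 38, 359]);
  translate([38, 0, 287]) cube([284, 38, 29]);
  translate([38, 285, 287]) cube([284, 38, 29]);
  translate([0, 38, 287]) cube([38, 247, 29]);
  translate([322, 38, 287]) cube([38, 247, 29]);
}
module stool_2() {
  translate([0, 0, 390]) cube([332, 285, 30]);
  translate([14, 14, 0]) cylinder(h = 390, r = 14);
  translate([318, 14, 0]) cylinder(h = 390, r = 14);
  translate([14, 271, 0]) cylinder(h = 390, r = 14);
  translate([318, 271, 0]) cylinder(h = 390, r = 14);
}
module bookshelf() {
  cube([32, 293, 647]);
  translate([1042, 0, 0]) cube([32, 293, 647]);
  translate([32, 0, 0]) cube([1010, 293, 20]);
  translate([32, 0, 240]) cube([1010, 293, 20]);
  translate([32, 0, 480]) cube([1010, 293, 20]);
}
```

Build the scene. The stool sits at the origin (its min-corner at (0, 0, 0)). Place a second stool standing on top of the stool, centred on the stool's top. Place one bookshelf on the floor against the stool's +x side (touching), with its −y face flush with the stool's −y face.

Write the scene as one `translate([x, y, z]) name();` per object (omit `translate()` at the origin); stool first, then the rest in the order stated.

stool();
translate([14, 19, 388]) stool_2();
translate([360, 0, 0]) bookshelf();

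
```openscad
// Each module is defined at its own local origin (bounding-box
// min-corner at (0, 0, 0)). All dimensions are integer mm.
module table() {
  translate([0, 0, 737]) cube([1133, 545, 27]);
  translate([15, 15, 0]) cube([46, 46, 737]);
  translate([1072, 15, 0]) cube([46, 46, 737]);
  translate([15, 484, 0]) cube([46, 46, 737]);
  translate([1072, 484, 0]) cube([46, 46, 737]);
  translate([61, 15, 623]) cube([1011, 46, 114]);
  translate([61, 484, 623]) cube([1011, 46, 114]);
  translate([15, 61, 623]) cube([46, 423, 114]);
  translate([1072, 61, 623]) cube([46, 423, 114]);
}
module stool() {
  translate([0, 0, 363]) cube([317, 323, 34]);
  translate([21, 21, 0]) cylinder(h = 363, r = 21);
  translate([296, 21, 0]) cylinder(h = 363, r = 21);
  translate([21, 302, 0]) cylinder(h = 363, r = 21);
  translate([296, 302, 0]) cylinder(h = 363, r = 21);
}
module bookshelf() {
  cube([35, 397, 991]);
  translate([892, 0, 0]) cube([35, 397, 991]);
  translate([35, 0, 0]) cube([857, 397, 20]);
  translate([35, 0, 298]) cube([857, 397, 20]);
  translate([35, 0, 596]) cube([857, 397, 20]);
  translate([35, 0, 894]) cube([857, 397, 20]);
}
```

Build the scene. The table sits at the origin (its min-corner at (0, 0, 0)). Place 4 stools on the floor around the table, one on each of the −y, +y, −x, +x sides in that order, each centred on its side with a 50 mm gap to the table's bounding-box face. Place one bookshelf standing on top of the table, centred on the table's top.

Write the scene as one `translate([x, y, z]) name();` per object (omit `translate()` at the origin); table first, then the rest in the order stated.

table();
translate([408, -373, 0]) stool();
translate([408, 595, 0]) stool();
translate([-367, 111, 0]) stool();
translate([1183, 111, 0]) stool();
translate([103, 74, 764]) bookshelf();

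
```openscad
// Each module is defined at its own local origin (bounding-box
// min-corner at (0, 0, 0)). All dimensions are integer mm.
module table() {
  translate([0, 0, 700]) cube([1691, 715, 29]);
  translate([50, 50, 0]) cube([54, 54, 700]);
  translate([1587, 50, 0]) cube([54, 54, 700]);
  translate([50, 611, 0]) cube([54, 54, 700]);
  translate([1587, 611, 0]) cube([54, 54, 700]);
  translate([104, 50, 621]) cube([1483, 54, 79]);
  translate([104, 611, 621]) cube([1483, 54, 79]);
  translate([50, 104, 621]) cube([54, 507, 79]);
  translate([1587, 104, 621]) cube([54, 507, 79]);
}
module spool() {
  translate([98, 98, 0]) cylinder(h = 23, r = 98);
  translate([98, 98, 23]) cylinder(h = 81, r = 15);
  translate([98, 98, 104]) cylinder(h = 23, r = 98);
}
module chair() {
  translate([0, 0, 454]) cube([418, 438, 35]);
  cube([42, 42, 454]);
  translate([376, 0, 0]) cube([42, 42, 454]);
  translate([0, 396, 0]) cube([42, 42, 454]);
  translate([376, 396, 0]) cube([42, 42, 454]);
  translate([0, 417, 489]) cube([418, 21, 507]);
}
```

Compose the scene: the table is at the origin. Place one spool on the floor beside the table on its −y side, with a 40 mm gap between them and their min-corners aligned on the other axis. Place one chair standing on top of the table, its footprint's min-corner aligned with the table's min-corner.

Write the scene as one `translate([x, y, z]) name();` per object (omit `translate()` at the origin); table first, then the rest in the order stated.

table();
translate([0, -236, 0]) spool();
translate([0, 0, 729]) chair();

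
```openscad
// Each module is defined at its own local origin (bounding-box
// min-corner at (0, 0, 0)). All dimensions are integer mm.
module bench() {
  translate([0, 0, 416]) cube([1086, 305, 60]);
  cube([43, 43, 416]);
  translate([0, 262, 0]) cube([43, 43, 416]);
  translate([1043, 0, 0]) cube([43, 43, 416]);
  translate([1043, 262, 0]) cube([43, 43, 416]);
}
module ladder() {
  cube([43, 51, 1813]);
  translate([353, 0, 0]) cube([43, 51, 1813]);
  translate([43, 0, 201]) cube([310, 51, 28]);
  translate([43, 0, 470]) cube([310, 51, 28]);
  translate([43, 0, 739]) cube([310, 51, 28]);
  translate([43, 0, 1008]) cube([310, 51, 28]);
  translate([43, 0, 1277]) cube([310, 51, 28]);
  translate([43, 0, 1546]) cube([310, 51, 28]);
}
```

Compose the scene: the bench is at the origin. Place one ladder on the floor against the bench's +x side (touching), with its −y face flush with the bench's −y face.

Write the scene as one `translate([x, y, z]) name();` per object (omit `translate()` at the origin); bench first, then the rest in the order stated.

bench();
translate([1086, 0, 0]) ladder();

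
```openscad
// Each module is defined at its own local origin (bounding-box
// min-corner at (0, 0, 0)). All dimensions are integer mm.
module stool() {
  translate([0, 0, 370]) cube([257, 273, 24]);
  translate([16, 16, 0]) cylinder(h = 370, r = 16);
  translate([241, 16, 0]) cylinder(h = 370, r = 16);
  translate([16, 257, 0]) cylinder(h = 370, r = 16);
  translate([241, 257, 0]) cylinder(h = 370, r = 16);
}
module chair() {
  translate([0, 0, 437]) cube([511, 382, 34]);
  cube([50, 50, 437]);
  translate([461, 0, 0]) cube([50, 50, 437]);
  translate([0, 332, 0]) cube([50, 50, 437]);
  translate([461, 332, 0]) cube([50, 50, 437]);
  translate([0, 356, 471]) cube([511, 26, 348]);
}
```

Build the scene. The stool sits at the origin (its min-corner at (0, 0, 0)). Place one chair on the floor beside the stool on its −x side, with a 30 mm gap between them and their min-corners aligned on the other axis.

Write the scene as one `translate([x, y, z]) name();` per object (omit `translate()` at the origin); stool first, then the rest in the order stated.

stool();
translate([-541, 0, 0]) chair();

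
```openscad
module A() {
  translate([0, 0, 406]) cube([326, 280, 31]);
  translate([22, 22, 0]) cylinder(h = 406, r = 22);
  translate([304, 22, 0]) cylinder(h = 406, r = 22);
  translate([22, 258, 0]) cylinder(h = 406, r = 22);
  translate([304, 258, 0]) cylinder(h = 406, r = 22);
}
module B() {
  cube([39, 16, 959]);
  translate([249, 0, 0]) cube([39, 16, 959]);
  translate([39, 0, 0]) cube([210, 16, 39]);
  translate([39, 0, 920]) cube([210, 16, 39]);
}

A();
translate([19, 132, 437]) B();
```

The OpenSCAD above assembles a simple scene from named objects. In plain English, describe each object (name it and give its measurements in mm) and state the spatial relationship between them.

A is a four-legged stool. The seat is a 326×280×31 mm slab whose top surface is at z = 437 mm; four round legs, each 44 mm in diameter, run from the floor (z = 0) to the underside of the seat, each leg's axis is inset half a diameter from the nearest pair of seat edges (so the leg's bounding box is flush with the corner).

B is a picture frame with a 210×881 mm rectangular opening (x by z) and a uniform 39 mm border on every side. Frame depth is 16 mm along y. It is built from two vertical stiles running the full outside height and two horizontal rails spanning the gap between the stiles.

The picture frame is on top of the stool, centred.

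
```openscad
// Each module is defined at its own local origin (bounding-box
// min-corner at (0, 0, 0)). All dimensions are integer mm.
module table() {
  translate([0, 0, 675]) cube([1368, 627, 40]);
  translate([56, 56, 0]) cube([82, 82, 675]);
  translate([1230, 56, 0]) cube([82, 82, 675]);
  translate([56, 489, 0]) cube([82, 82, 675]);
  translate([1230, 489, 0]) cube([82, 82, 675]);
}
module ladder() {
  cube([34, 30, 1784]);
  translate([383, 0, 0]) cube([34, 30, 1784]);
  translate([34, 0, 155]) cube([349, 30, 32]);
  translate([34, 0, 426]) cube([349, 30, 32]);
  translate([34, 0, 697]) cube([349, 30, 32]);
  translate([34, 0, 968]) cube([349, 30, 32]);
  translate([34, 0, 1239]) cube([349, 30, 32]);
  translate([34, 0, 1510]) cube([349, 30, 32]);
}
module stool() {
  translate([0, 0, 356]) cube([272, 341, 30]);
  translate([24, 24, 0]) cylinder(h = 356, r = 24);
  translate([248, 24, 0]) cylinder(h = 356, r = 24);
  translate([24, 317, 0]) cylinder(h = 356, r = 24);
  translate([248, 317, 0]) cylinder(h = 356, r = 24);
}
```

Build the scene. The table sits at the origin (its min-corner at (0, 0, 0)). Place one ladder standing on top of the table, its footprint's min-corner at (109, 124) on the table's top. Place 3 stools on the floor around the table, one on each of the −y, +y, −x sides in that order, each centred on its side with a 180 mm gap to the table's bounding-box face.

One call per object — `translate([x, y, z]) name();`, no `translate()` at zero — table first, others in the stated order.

table();
translate([109, 124, 715]) ladder();
translate([548, -521, 0]) stool();
translate([548, 807, 0]) stool();
translate([-452, 143, 0]) stool();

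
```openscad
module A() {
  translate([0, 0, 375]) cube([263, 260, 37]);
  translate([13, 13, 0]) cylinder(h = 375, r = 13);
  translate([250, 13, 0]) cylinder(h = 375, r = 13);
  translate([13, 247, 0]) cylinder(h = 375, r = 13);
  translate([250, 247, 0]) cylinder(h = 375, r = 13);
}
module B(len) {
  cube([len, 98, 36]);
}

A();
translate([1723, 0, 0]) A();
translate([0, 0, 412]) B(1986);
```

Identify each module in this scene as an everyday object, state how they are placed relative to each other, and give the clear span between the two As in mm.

A is a stool. B is a beam. A beam spans the tops of two stools. The clear span between the two stools is 1460 mm.

Second stool starts at x = 1723; first ends at x = 263; clear span = 1723 − 263 = 1460 mm.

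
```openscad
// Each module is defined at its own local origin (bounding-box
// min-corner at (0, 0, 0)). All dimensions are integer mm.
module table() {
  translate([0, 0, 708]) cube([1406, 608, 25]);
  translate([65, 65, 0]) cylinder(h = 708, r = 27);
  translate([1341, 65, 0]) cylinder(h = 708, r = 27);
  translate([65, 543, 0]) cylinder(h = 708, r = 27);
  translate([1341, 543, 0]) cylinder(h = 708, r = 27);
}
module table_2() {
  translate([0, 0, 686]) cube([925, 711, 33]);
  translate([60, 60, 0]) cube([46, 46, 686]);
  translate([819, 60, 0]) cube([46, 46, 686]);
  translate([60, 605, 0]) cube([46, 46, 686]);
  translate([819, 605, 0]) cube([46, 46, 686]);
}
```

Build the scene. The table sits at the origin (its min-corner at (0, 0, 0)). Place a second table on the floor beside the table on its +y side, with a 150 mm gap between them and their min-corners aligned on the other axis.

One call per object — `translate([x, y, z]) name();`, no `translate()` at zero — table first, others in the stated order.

table();
translate([0, 758, 0]) table_2();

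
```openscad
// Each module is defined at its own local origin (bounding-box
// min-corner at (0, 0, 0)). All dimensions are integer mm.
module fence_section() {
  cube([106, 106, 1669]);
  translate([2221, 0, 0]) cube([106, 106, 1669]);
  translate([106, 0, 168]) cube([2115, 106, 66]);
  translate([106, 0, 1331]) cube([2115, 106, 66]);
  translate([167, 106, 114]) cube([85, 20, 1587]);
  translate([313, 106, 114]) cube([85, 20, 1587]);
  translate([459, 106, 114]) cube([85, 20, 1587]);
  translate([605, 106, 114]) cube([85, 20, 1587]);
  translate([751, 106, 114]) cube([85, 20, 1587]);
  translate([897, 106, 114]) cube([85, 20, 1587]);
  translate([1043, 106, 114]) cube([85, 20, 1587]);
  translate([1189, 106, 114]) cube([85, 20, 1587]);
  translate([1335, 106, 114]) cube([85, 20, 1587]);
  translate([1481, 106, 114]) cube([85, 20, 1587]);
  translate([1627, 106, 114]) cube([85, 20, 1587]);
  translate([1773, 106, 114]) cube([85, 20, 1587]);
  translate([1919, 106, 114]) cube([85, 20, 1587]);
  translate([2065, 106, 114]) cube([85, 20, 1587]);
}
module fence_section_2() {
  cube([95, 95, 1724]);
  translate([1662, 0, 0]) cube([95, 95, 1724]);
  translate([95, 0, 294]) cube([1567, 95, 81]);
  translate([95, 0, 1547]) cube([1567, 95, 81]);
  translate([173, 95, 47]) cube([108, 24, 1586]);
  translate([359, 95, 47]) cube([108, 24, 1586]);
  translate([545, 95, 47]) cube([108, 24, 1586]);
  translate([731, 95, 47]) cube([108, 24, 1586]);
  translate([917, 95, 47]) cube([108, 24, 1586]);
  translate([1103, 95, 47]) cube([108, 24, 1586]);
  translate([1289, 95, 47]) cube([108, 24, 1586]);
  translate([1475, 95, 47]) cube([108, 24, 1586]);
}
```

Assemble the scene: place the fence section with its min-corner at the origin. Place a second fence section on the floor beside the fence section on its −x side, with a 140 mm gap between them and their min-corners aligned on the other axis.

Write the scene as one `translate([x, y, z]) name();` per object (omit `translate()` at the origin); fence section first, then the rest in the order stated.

fence_section();
translate([-1897, 0, 0]) fence_section_2();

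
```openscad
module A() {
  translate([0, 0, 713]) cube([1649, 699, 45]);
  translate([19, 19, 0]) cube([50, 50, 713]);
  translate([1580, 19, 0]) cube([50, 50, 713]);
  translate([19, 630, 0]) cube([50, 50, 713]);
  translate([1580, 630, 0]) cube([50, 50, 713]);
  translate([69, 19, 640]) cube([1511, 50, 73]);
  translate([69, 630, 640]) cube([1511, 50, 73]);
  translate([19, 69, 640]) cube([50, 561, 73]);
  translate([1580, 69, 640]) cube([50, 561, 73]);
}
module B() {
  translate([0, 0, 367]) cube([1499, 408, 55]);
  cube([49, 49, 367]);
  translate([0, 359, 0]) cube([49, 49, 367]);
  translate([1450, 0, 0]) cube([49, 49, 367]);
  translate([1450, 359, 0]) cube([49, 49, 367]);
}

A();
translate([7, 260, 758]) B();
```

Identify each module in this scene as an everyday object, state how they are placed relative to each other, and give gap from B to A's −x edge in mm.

The bench's min-x is at 7; the table's min-x is 0; gap = 7 mm.

A is a table. B is a bench. The bench is on top of the table. The gap from the bench to the table's −x edge is 7 mm.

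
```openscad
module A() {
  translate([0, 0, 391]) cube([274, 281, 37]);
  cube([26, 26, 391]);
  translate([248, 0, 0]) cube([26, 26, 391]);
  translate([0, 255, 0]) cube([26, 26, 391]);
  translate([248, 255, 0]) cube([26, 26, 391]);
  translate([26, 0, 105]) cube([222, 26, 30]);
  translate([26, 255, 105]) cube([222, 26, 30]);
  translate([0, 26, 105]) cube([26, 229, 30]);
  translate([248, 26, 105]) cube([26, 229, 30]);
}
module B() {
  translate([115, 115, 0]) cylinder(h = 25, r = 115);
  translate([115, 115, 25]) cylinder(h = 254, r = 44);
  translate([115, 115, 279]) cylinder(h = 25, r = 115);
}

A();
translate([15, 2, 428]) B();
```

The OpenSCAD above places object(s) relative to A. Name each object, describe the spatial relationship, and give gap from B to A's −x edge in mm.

A is a stool. B is a spool. The spool is on top of the stool. The gap from the spool to the stool's −x edge is 15 mm.

The spool's min-x is at 15; the stool's min-x is 0; gap = 15 mm.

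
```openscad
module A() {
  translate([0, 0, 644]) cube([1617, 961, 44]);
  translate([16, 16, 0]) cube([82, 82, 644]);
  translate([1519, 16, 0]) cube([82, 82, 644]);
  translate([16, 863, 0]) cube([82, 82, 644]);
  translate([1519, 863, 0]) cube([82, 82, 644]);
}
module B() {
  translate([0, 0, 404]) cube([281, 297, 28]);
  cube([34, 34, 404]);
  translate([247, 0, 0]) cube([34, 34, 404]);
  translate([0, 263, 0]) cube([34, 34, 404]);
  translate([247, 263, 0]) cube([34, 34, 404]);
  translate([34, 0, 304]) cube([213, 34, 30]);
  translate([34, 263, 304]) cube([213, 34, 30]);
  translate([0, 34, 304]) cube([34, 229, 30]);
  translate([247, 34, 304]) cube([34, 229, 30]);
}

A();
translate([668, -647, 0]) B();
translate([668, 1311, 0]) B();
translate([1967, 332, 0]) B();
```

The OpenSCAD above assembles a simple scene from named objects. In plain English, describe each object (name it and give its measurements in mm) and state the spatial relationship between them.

A is a rectangular dining table. The top is 1617×961×44 mm with its upper surface at z = 688 mm. It stands on four 82×82 mm square legs, each inset 16 mm from the nearest pair of top edges, running from the floor to the underside of the top.

B is a simple wooden stool: a rectangular seat 281 mm (x) by 297 mm (y), 28 mm thick, top face at z = 432 mm, on four square legs, each 34×34 mm in cross-section. The legs rest on z = 0, each flush with a corner of the seat. Four stretchers, 34 mm wide and 30 mm tall, connect adjacent legs with their undersides at z = 304 mm, each running between the inner faces of the legs it joins and aligned with the legs' outer faces on the other axis.

Three stools sit around the table at the −y, +y, +x sides.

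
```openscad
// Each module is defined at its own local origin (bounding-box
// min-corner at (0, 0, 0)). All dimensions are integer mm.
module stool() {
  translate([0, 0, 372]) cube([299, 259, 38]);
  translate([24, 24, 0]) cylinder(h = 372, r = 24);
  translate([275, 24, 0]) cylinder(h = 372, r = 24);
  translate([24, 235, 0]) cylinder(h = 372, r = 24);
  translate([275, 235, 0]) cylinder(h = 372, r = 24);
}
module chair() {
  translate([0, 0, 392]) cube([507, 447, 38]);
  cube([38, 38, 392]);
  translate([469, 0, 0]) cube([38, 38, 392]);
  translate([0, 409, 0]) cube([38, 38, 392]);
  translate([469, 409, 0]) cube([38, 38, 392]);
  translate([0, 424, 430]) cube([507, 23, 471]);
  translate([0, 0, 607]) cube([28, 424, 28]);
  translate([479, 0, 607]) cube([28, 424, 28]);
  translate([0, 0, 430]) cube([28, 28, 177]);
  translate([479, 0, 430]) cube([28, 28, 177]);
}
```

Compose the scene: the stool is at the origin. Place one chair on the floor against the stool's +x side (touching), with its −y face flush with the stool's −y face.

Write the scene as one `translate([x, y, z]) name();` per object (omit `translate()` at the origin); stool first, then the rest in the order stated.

stool();
translate([299, 0, 0]) chair();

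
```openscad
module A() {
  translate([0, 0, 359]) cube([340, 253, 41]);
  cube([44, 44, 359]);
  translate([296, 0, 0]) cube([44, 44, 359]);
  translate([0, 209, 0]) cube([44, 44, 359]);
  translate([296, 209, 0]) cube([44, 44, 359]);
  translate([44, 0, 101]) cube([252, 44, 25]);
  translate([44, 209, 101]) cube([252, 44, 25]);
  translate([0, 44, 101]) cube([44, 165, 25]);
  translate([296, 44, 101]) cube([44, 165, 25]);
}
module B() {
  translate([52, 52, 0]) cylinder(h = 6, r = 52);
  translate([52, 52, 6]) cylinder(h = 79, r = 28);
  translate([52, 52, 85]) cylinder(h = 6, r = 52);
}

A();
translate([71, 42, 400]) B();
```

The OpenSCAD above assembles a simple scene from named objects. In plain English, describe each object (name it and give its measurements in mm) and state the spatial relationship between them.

A is a four-legged stool. The seat is 340×253 mm, 41 mm thick, top at z = 400 mm. It stands on four square legs, each 44×44 mm in cross-section, from z = 0 to the seat underside, each flush with a corner of the seat. Four stretchers, 44 mm wide and 25 mm tall, connect adjacent legs with their undersides at z = 101 mm, each running between the inner faces of the legs it joins and aligned with the legs' outer faces on the other axis.

B is a spool: two coaxial disc flanges of radius 52 mm and thickness 6 mm, joined by a core cylinder of radius 28 mm and height 79 mm. The lower flange rests on z = 0 and the three cylinders share a vertical axis.

The spool is on top of the stool.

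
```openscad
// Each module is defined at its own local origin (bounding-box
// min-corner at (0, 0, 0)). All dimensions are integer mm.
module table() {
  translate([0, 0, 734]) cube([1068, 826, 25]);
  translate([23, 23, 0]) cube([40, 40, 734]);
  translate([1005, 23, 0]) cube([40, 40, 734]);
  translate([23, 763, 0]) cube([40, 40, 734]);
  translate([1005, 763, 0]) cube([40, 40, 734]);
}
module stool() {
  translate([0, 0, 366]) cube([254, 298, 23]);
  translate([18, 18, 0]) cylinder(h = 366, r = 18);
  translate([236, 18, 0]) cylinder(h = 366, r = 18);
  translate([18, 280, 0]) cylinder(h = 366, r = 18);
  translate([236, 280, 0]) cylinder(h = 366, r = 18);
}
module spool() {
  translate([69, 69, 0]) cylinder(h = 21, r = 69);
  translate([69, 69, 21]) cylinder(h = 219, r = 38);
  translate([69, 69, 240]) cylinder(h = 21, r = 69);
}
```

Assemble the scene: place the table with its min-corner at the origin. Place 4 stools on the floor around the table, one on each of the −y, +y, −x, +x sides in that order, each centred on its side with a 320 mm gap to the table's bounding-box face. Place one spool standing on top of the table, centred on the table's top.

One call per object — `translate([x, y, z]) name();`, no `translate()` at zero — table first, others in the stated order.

table();
translate([407, -618, 0]) stool();
translate([407, 1146, 0]) stool();
translate([-574, 264, 0]) stool();
translate([1388, 264, 0]) stool();
translate([465, 344, 759]) spool();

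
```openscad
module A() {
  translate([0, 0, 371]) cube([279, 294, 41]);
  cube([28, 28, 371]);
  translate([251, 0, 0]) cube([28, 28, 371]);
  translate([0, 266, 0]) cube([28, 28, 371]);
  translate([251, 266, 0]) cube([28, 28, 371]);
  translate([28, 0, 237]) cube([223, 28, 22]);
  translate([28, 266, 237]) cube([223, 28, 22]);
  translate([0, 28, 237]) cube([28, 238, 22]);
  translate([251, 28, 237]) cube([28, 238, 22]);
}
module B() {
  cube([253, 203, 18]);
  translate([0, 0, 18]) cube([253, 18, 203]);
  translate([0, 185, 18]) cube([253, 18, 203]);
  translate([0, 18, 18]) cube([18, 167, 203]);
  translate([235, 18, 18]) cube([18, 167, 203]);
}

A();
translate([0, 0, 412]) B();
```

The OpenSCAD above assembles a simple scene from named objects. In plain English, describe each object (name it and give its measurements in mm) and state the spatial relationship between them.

A is a four-legged stool. The seat is 279×294 mm, 41 mm thick, top at z = 412 mm. It stands on four square legs, each 28×28 mm in cross-section, from z = 0 to the seat underside, each flush with a corner of the seat. Four stretchers, 28 mm wide and 22 mm tall, connect adjacent legs with their undersides at z = 237 mm, each running between the inner faces of the legs it joins and aligned with the legs' outer faces on the other axis.

B is an open storage box with external size 253×203×221 mm and wall thickness 18 mm (the base is also 18 mm thick). The base covers the whole footprint; the four walls stand on the base, with the y-facing walls full-width and the x-facing walls fitting between their inner faces.

The open box is on top of the stool.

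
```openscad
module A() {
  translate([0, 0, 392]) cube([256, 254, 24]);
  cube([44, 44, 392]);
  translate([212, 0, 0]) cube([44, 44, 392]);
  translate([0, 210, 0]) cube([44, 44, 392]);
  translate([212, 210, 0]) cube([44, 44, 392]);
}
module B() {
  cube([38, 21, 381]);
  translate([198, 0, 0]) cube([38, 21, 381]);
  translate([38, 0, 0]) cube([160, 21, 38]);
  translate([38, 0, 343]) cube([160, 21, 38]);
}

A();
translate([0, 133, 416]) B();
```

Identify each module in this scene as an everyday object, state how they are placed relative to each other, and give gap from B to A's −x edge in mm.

A is a stool. B is a picture frame. The picture frame is on top of the stool. The gap from the picture frame to the stool's −x edge is 0 mm.

The picture frame's min-x is at 0; the stool's min-x is 0; gap = 0 mm.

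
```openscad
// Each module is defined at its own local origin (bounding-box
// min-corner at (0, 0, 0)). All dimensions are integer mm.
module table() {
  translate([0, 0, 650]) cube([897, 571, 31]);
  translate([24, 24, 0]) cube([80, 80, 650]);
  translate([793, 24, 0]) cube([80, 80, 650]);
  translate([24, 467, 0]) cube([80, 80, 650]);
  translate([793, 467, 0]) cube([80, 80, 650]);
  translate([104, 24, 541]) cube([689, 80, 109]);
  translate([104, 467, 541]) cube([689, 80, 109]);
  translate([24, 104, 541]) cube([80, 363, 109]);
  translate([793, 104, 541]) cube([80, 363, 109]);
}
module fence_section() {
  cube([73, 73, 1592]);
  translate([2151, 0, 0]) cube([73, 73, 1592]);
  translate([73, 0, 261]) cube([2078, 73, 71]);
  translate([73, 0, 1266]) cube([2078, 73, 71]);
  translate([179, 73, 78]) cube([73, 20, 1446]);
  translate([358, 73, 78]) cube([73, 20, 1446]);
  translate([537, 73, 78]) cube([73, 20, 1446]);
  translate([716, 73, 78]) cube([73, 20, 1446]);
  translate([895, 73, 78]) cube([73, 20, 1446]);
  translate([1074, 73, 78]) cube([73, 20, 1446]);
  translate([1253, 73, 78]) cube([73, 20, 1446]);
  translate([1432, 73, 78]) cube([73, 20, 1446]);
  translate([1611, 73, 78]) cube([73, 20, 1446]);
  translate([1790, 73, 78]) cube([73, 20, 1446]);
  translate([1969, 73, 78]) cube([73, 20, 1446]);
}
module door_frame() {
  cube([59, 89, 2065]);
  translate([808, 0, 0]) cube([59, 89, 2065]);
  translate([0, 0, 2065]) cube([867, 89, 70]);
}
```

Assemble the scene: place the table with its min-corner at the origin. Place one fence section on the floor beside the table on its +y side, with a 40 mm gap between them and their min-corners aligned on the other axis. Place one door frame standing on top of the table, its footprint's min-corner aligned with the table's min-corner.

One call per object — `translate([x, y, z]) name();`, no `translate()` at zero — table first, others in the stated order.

table();
translate([0, 611, 0]) fence_section();
translate([0, 0, 681]) door_frame();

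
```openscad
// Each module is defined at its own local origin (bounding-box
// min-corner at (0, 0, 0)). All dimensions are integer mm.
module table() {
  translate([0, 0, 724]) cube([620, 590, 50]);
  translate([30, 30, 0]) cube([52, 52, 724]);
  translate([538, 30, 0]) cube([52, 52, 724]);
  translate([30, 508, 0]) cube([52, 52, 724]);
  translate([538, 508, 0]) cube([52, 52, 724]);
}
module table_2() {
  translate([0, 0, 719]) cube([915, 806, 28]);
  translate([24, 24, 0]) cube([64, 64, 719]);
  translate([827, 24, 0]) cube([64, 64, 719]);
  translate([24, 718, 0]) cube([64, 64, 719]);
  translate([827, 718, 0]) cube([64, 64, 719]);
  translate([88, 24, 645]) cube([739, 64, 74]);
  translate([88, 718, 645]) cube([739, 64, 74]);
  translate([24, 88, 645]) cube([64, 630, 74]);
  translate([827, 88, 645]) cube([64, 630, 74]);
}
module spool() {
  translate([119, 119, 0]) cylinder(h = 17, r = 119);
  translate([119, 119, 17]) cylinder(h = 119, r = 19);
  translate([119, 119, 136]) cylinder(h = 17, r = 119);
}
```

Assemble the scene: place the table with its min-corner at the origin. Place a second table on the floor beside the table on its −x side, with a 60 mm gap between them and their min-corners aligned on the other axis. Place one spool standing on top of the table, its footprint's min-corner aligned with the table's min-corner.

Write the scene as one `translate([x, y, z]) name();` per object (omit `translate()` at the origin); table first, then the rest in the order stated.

table();
translate([-975, 0, 0]) table_2();
translate([0, 0, 774]) spool();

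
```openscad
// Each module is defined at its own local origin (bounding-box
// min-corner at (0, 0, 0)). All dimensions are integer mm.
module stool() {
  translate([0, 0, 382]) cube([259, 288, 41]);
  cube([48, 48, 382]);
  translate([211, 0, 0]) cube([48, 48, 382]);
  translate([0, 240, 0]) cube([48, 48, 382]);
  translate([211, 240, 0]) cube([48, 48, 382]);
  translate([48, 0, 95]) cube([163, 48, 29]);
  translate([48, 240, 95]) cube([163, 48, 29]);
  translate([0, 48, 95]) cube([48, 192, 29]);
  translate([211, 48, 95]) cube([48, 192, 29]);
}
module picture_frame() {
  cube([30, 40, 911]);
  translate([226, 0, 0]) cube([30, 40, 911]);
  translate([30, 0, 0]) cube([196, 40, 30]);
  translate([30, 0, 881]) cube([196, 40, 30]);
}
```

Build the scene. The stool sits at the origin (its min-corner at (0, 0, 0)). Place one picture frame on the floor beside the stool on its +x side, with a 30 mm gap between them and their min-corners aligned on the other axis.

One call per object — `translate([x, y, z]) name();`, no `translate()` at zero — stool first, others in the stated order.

stool();
translate([289, 0, 0]) picture_frame();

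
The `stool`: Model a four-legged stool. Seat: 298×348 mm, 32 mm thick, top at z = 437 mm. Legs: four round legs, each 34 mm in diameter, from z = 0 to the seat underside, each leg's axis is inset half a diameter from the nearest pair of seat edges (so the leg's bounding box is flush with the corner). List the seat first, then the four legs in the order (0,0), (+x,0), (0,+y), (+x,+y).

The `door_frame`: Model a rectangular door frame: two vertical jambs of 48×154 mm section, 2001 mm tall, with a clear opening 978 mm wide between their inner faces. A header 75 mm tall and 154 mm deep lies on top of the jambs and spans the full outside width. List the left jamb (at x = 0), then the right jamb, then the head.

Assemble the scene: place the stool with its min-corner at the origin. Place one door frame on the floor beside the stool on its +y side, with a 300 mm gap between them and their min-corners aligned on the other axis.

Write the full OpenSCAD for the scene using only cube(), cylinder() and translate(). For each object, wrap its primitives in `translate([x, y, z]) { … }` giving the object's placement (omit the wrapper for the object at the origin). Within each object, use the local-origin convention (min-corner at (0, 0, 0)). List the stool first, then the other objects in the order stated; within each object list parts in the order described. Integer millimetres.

translate([0, 0, 405]) cube([298, 348, 32]);
translate([17, 17, 0]) cylinder(h = 405, r = 17);
translate([281, 17, 0]) cylinder(h = 405, r = 17);
translate([17, 331, 0]) cylinder(h = 405, r = 17);
translate([281, 331, 0]) cylinder(h = 405, r = 17);
translate([0, 648, 0]) {
  cube([48, 154, 2001]);
  translate([1026, 0, 0]) cube([48, 154, 2001]);
  translate([0, 0, 2001]) cube([1074, 154, 75]);
}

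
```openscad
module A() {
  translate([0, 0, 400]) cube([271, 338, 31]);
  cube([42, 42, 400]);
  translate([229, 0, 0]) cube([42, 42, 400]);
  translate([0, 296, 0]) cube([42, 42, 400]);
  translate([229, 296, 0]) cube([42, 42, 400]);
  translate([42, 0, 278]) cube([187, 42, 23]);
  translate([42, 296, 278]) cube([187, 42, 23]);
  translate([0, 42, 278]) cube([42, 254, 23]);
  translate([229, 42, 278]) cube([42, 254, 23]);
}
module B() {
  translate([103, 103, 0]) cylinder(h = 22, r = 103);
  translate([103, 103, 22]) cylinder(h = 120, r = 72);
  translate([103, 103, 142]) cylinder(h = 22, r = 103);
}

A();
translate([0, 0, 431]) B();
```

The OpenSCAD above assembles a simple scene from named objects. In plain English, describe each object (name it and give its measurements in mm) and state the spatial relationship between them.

A is a simple wooden stool: a rectangular seat 271 mm (x) by 338 mm (y), 31 mm thick, top face at z = 431 mm, on four square legs, each 42×42 mm in cross-section. The legs rest on z = 0, each flush with a corner of the seat. Four stretchers, 42 mm wide and 23 mm tall, connect adjacent legs with their undersides at z = 278 mm, each running between the inner faces of the legs it joins and aligned with the legs' outer faces on the other axis.

B is a spool: two coaxial disc flanges of radius 103 mm and thickness 22 mm, joined by a core cylinder of radius 72 mm and height 120 mm. The lower flange rests on z = 0 and the three cylinders share a vertical axis.

The spool is on top of the stool.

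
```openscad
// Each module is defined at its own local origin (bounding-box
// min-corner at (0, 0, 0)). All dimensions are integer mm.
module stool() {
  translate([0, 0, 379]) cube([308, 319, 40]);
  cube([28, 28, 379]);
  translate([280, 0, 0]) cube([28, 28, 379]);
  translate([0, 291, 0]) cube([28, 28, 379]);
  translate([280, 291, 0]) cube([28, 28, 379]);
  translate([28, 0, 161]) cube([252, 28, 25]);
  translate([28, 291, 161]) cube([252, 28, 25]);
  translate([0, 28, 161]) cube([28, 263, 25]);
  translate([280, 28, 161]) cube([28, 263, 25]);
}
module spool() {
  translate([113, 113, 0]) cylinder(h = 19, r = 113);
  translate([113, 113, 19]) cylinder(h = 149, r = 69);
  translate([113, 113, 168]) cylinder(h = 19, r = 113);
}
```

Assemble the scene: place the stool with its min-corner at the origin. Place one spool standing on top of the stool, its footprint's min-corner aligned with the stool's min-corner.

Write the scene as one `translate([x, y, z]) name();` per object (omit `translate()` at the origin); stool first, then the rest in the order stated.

stool();
translate([0, 0, 419]) spool();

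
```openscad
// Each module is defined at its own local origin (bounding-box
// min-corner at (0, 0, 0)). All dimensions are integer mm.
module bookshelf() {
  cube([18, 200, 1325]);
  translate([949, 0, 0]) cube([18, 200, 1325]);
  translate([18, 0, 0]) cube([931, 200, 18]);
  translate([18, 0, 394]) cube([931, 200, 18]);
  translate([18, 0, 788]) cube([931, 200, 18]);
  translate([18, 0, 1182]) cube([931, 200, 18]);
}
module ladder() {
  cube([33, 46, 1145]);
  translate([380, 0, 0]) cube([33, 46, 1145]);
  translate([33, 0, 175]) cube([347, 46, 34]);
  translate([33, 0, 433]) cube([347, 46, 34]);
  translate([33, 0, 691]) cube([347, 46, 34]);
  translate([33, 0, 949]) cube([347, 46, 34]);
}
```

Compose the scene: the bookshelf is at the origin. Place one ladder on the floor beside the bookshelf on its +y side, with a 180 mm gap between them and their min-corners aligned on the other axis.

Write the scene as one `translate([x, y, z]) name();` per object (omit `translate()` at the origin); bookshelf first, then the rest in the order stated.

bookshelf();
translate([0, 380, 0]) ladder();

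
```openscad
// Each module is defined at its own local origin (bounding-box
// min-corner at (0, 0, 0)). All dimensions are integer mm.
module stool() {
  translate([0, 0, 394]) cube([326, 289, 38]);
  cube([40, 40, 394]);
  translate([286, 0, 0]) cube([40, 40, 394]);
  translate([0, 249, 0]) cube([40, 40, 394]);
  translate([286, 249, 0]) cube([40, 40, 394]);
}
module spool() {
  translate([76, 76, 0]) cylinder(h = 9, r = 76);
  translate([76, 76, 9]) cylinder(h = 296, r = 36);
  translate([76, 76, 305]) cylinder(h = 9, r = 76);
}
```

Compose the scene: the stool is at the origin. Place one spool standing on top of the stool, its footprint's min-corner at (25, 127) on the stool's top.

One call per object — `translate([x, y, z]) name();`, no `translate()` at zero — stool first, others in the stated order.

stool();
translate([25, 127, 432]) spool();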